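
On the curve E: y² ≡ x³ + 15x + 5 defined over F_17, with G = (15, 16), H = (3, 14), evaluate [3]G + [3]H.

First 3G:
Repeated addition: build up to 3G.
2G: tangent at (15, 16): λ = (3·15² + 15)/(2·16) ≡ 10/15. 15⁻¹ ≡ 8 (mod 17) since 15·8 = 120 ≡ 1, so λ ≡ 10·8 ≡ 12.
  x = λ² - 15 - 15 = 144 - 30 ≡ 12; y = λ·(15 - 12) - 16 ≡ 3. → (12, 3)
3G: (12, 3) + (15, 16). λ = (16 - 3)/(15 - 12) ≡ 13/3 mod 17. 3⁻¹ ≡ 6 (mod 17), so λ ≡ 10.
  x = λ² - 12 - 15 = 100 - 27 ≡ 5; y = λ·(12 - 5) - 3 ≡ 16. → (5, 16)
3G = (5, 16).
Next 3H:
Repeated addition: build up to 3H.
2H: tangent at (3, 14): λ = (3·3² + 15)/(2·14) ≡ 8/11. 11⁻¹ ≡ 14 (mod 17) since 11·14 = 154 ≡ 1, so λ ≡ 8·14 ≡ 10.
  x = λ² - 3 - 3 = 100 - 6 ≡ 9; y = λ·(3 - 9) - 14 ≡ 11. → (9, 11)
3H: (9, 11) + (3, 14). λ = (14 - 11)/(3 - 9) ≡ 3/11 mod 17. 11⁻¹ ≡ 14 (mod 17), so λ ≡ 8.
  x = λ² - 9 - 3 = 64 - 12 ≡ 1; y = λ·(9 - 1) - 11 ≡ 2. → (1, 2)
3H = (1, 2).
Finally 3G + 3H:
(5, 16) + (1, 2). λ = (2 - 16)/(1 - 5) ≡ 3/13 mod 17. 13⁻¹ ≡ 4 (mod 17) since 13·4 = 52 ≡ 1, so λ ≡ 12.
  x = λ² - 5 - 1 = 144 - 6 ≡ 2; y = λ·(5 - 2) - 16 ≡ 3. → (2, 3)

(2, 3)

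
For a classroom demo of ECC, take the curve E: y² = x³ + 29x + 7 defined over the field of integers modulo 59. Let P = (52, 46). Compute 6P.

Repeated addition: build up to 6P.
2P: tangent at (52, 46): λ = (3·52² + 29)/(2·46) ≡ 58/33. 33⁻¹ ≡ 34 (mod 59) since 33·34 = 1122 ≡ 1, so λ ≡ 58·34 ≡ 25.
  x = λ² - 52 - 52 = 625 - 104 ≡ 49; y = λ·(52 - 49) - 46 ≡ 29. → (49, 29)
3P: (49, 29) + (52, 46). λ = (46 - 29)/(52 - 49) ≡ 17/3 mod 59. 3⁻¹ ≡ 20 (mod 59) since 3·20 = 60 ≡ 1, so λ ≡ 45.
  x = λ² - 49 - 52 = 2025 - 101 ≡ 36; y = λ·(49 - 36) - 29 ≡ 25. → (36, 25)
4P: (36, 25) + (52, 46). λ = (46 - 25)/(52 - 36) ≡ 21/16 mod 59. 16⁻¹ ≡ 48 (mod 59) since 16·48 = 768 ≡ 1, so λ ≡ 5.
  x = λ² - 36 - 52 = 25 - 88 ≡ 55; y = λ·(36 - 55) - 25 ≡ 57. → (55, 57)
5P: (55, 57) + (52, 46). λ = (46 - 57)/(52 - 55) ≡ 48/56 mod 59. 56⁻¹ ≡ 39 (mod 59) since 56·39 = 2184 ≡ 1, so λ ≡ 43.
  x = λ² - 55 - 52 = 1849 - 107 ≡ 31; y = λ·(55 - 31) - 57 ≡ 31. → (31, 31)
6P: (31, 31) + (52, 46). λ = (46 - 31)/(52 - 31) ≡ 15/21 mod 59. 21⁻¹ ≡ 45 (mod 59), so λ ≡ 26.
  x = λ² - 31 - 52 = 676 - 83 ≡ 3; y = λ·(31 - 3) - 31 ≡ 48. → (3, 48)

(3, 48)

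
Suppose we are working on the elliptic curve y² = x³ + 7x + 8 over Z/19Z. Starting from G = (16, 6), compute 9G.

Repeated addition: build up to 9G.
2G: tangent at (16, 6): λ = (3·16² + 7)/(2·6) ≡ 15/12. 12⁻¹ ≡ 8 (mod 19), so λ ≡ 15·8 ≡ 6.
  x = λ² - 16 - 16 = 36 - 32 ≡ 4; y = λ·(16 - 4) - 6 ≡ 9. → (4, 9)
3G: (4, 9) + (16, 6). λ = (6 - 9)/(16 - 4) ≡ 16/12 mod 19. 12⁻¹ ≡ 8 (mod 19) since 12·8 = 96 ≡ 1, so λ ≡ 14.
  x = λ² - 4 - 16 = 196 - 20 ≡ 5; y = λ·(4 - 5) - 9 ≡ 15. → (5, 15)
4G: (5, 15) + (16, 6). λ = (6 - 15)/(16 - 5) ≡ 10/11 mod 19. 11⁻¹ ≡ 7 (mod 19), so λ ≡ 13.
  x = λ² - 5 - 16 = 169 - 21 ≡ 15; y = λ·(5 - 15) - 15 ≡ 7. → (15, 7)
5G: (15, 7) + (16, 6). λ = (6 - 7)/(16 - 15) ≡ 18/1 mod 19. 1⁻¹ ≡ 1 (mod 19), so λ ≡ 18.
  x = λ² - 15 - 16 = 324 - 31 ≡ 8; y = λ·(15 - 8) - 7 ≡ 5. → (8, 5)
6G: (8, 5) + (16, 6). λ = (6 - 5)/(16 - 8) ≡ 1/8 mod 19. 8⁻¹ ≡ 12 (mod 19), so λ ≡ 12.
  x = λ² - 8 - 16 = 144 - 24 ≡ 6; y = λ·(8 - 6) - 5 ≡ 0. → (6, 0)
7G: (6, 0) + (16, 6). λ = (6 - 0)/(16 - 6) ≡ 6/10 mod 19. 10⁻¹ ≡ 2 (mod 19), so λ ≡ 12.
  x = λ² - 6 - 16 = 144 - 22 ≡ 8; y = λ·(6 - 8) - 0 ≡ 14. → (8, 14)
8G: (8, 14) + (16, 6). λ = (6 - 14)/(16 - 8) ≡ 11/8 mod 19. 8⁻¹ ≡ 12 (mod 19), so λ ≡ 18.
  x = λ² - 8 - 16 = 324 - 24 ≡ 15; y = λ·(8 - 15) - 14 ≡ 12. → (15, 12)
9G: (15, 12) + (16, 6). λ = (6 - 12)/(16 - 15) ≡ 13/1 mod 19. 1⁻¹ ≡ 1 (mod 19), so λ ≡ 13.
  x = λ² - 15 - 16 = 169 - 31 ≡ 5; y = λ·(15 - 5) - 12 ≡ 4. → (5, 4)

(5, 4)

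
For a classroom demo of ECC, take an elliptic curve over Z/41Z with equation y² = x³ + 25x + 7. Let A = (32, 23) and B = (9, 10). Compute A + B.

(32, 23) + (9, 10). λ = (10 - 23)/(9 - 32) ≡ 28/18 mod 41. 18⁻¹ ≡ 16 (mod 41) since 18·16 = 288 ≡ 1, so λ ≡ 38.
  x = λ² - 32 - 9 = 1444 - 41 ≡ 9; y = λ·(32 - 9) - 23 ≡ 31. → (9, 31)

(9, 31)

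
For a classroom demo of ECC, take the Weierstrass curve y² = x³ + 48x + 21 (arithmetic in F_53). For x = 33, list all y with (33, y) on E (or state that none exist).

none

x³ + 48x + 21 = 37542 ≡ 18 (mod 53).
18 is a non-residue mod 53; no y exists.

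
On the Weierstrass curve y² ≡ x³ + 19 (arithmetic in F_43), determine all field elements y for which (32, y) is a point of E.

8, 35

x³ + 0x + 19 = 32787 ≡ 21 (mod 43).
Square roots of 21 mod 43: 8 and 35 (since 8² = 64 ≡ 21).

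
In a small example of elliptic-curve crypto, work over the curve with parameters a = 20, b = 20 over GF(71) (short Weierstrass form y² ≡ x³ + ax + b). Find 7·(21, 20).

(44, 48)

Write G = (21, 20).
Double-and-add on 7 = (111)₂. Start with G = (21, 20) for the leading 1-bit.
double: tangent at (21, 20): λ = (3·21² + 20)/(2·20) ≡ 65/40. 40⁻¹ ≡ 16 (mod 71), so λ ≡ 65·16 ≡ 46.
  x = λ² - 21 - 21 = 2116 - 42 ≡ 15; y = λ·(21 - 15) - 20 ≡ 43. → (15, 43)
add G: (15, 43) + (21, 20). λ = (20 - 43)/(21 - 15) ≡ 48/6 mod 71. 6⁻¹ ≡ 12 (mod 71) since 6·12 = 72 ≡ 1, so λ ≡ 8.
  x = λ² - 15 - 21 = 64 - 36 ≡ 28; y = λ·(15 - 28) - 43 ≡ 66. → (28, 66)
double: tangent at (28, 66): λ = (3·28² + 20)/(2·66) ≡ 29/61. 61⁻¹ ≡ 7 (mod 71), so λ ≡ 29·7 ≡ 61.
  x = λ² - 28 - 28 = 3721 - 56 ≡ 44; y = λ·(28 - 44) - 66 ≡ 23. → (44, 23)
add G: (44, 23) + (21, 20). λ = (20 - 23)/(21 - 44) ≡ 68/48 mod 71. 48⁻¹ ≡ 37 (mod 71) since 48·37 = 1776 ≡ 1, so λ ≡ 31.
  x = λ² - 44 - 21 = 961 - 65 ≡ 44; y = λ·(44 - 44) - 23 ≡ 48. → (44, 48)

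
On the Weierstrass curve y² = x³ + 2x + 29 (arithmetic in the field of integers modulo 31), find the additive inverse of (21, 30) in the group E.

(21, 1)

-(21, 30) = (21, -30 mod 31) = (21, 1).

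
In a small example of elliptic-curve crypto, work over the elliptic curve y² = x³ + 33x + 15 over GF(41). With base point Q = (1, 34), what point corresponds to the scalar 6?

(33, 31)

Repeated addition: build up to 6Q.
2Q: tangent at (1, 34): λ = (3·1² + 33)/(2·34) ≡ 36/27. 27⁻¹ ≡ 38 (mod 41), so λ ≡ 36·38 ≡ 15.
  x = λ² - 1 - 1 = 225 - 2 ≡ 18; y = λ·(1 - 18) - 34 ≡ 39. → (18, 39)
3Q: (18, 39) + (1, 34). λ = (34 - 39)/(1 - 18) ≡ 36/24 mod 41. 24⁻¹ ≡ 12 (mod 41), so λ ≡ 22.
  x = λ² - 18 - 1 = 484 - 19 ≡ 14; y = λ·(18 - 14) - 39 ≡ 8. → (14, 8)
4Q: (14, 8) + (1, 34). λ = (34 - 8)/(1 - 14) ≡ 26/28 mod 41. 28⁻¹ ≡ 22 (mod 41), so λ ≡ 39.
  x = λ² - 14 - 1 = 1521 - 15 ≡ 30; y = λ·(14 - 30) - 8 ≡ 24. → (30, 24)
5Q: (30, 24) + (1, 34). λ = (34 - 24)/(1 - 30) ≡ 10/12 mod 41. 12⁻¹ ≡ 24 (mod 41) since 12·24 = 288 ≡ 1, so λ ≡ 35.
  x = λ² - 30 - 1 = 1225 - 31 ≡ 5; y = λ·(30 - 5) - 24 ≡ 31. → (5, 31)
6Q: (5, 31) + (1, 34). λ = (34 - 31)/(1 - 5) ≡ 3/37 mod 41. 37⁻¹ ≡ 10 (mod 41) since 37·10 = 370 ≡ 1, so λ ≡ 30.
  x = λ² - 5 - 1 = 900 - 6 ≡ 33; y = λ·(5 - 33) - 31 ≡ 31. → (33, 31)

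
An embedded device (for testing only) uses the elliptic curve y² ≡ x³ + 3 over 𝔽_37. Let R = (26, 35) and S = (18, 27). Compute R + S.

(31, 34)

(26, 35) + (18, 27). λ = (27 - 35)/(18 - 26) ≡ 29/29 mod 37. 29⁻¹ ≡ 23 (mod 37) since 29·23 = 667 ≡ 1, so λ ≡ 1.
  x = λ² - 26 - 18 = 1 - 44 ≡ 31; y = λ·(26 - 31) - 35 ≡ 34. → (31, 34)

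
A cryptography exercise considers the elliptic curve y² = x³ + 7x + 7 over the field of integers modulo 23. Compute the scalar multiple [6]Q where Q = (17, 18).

(16, 11)

Repeated addition: build up to 6Q.
2Q: tangent at (17, 18): λ = (3·17² + 7)/(2·18) ≡ 0/13. 13⁻¹ ≡ 16 (mod 23), so λ ≡ 0·16 ≡ 0.
  x = λ² - 17 - 17 = 0 - 34 ≡ 12; y = λ·(17 - 12) - 18 ≡ 5. → (12, 5)
3Q: (12, 5) + (17, 18). λ = (18 - 5)/(17 - 12) ≡ 13/5 mod 23. 5⁻¹ ≡ 14 (mod 23) since 5·14 = 70 ≡ 1, so λ ≡ 21.
  x = λ² - 12 - 17 = 441 - 29 ≡ 21; y = λ·(12 - 21) - 5 ≡ 13. → (21, 13)
4Q: (21, 13) + (17, 18). λ = (18 - 13)/(17 - 21) ≡ 5/19 mod 23. 19⁻¹ ≡ 17 (mod 23), so λ ≡ 16.
  x = λ² - 21 - 17 = 256 - 38 ≡ 11; y = λ·(21 - 11) - 13 ≡ 9. → (11, 9)
5Q: (11, 9) + (17, 18). λ = (18 - 9)/(17 - 11) ≡ 9/6 mod 23. 6⁻¹ ≡ 4 (mod 23), so λ ≡ 13.
  x = λ² - 11 - 17 = 169 - 28 ≡ 3; y = λ·(11 - 3) - 9 ≡ 3. → (3, 3)
6Q: (3, 3) + (17, 18). λ = (18 - 3)/(17 - 3) ≡ 15/14 mod 23. 14⁻¹ ≡ 5 (mod 23), so λ ≡ 6.
  x = λ² - 3 - 17 = 36 - 20 ≡ 16; y = λ·(3 - 16) - 3 ≡ 11. → (16, 11)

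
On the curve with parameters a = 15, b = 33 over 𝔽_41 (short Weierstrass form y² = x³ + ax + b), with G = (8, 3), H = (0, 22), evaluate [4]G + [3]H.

First 4G:
Double-and-add on 4 = (100)₂. Start with G = (8, 3) for the leading 1-bit.
double: tangent at (8, 3): λ = (3·8² + 15)/(2·3) ≡ 2/6. 6⁻¹ ≡ 7 (mod 41), so λ ≡ 2·7 ≡ 14.
  x = λ² - 8 - 8 = 196 - 16 ≡ 16; y = λ·(8 - 16) - 3 ≡ 8. → (16, 8)
double: tangent at (16, 8): λ = (3·16² + 15)/(2·8) ≡ 4/16. 16⁻¹ ≡ 18 (mod 41), so λ ≡ 4·18 ≡ 31.
  x = λ² - 16 - 16 = 961 - 32 ≡ 27; y = λ·(16 - 27) - 8 ≡ 20. → (27, 20)
4G = (27, 20).
Next 3H:
Repeated addition: build up to 3H.
2H: tangent at (0, 22): λ = (3·0² + 15)/(2·22) ≡ 15/3. 3⁻¹ ≡ 14 (mod 41), so λ ≡ 15·14 ≡ 5.
  x = λ² - 0 - 0 = 25 - 0 ≡ 25; y = λ·(0 - 25) - 22 ≡ 17. → (25, 17)
3H: (25, 17) + (0, 22). λ = (22 - 17)/(0 - 25) ≡ 5/16 mod 41. 16⁻¹ ≡ 18 (mod 41), so λ ≡ 8.
  x = λ² - 25 - 0 = 64 - 25 ≡ 39; y = λ·(25 - 39) - 17 ≡ 35. → (39, 35)
3H = (39, 35).
Finally 4G + 3H:
(27, 20) + (39, 35). λ = (35 - 20)/(39 - 27) ≡ 15/12 mod 41. 12⁻¹ ≡ 24 (mod 41), so λ ≡ 32.
  x = λ² - 27 - 39 = 1024 - 66 ≡ 15; y = λ·(27 - 15) - 20 ≡ 36. → (15, 36)

(15, 36)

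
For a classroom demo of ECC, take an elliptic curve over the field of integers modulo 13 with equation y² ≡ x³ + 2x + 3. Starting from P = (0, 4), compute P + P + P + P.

(11, 11)

Double-and-add on 4 = (100)₂. Start with P = (0, 4) for the leading 1-bit.
double: tangent at (0, 4): λ = (3·0² + 2)/(2·4) ≡ 2/8. 8⁻¹ ≡ 5 (mod 13), so λ ≡ 2·5 ≡ 10.
  x = λ² - 0 - 0 = 100 - 0 ≡ 9; y = λ·(0 - 9) - 4 ≡ 10. → (9, 10)
double: tangent at (9, 10): λ = (3·9² + 2)/(2·10) ≡ 11/7. 7⁻¹ ≡ 2 (mod 13) since 7·2 = 14 ≡ 1, so λ ≡ 11·2 ≡ 9.
  x = λ² - 9 - 9 = 81 - 18 ≡ 11; y = λ·(9 - 11) - 10 ≡ 11. → (11, 11)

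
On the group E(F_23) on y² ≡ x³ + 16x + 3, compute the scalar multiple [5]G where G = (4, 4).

Double-and-add on 5 = (101)₂. Start with G = (4, 4) for the leading 1-bit.
double: tangent at (4, 4): λ = (3·4² + 16)/(2·4) ≡ 18/8. 8⁻¹ ≡ 3 (mod 23), so λ ≡ 18·3 ≡ 8.
  x = λ² - 4 - 4 = 64 - 8 ≡ 10; y = λ·(4 - 10) - 4 ≡ 17. → (10, 17)
double: tangent at (10, 17): λ = (3·10² + 16)/(2·17) ≡ 17/11. 11⁻¹ ≡ 21 (mod 23), so λ ≡ 17·21 ≡ 12.
  x = λ² - 10 - 10 = 144 - 20 ≡ 9; y = λ·(10 - 9) - 17 ≡ 18. → (9, 18)
add G: (9, 18) + (4, 4). λ = (4 - 18)/(4 - 9) ≡ 9/18 mod 23. 18⁻¹ ≡ 9 (mod 23), so λ ≡ 12.
  x = λ² - 9 - 4 = 144 - 13 ≡ 16; y = λ·(9 - 16) - 18 ≡ 13. → (16, 13)

(16, 13)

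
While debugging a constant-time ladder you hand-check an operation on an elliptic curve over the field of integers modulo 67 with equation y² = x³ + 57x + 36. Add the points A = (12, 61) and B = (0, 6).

(12, 61) + (0, 6). λ = (6 - 61)/(0 - 12) ≡ 12/55 mod 67. 55⁻¹ ≡ 39 (mod 67), so λ ≡ 66.
  x = λ² - 12 - 0 = 4356 - 12 ≡ 56; y = λ·(12 - 56) - 61 ≡ 50. → (56, 50)

(56, 50)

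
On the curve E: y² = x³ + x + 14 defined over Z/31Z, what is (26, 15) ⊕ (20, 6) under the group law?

(26, 16)

(26, 15) + (20, 6). λ = (6 - 15)/(20 - 26) ≡ 22/25 mod 31. 25⁻¹ ≡ 5 (mod 31) since 25·5 = 125 ≡ 1, so λ ≡ 17.
  x = λ² - 26 - 20 = 289 - 46 ≡ 26; y = λ·(26 - 26) - 15 ≡ 16. → (26, 16)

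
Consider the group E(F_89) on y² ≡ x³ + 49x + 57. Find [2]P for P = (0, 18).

tangent at (0, 18): λ = (3·0² + 49)/(2·18) ≡ 49/36. 36⁻¹ ≡ 47 (mod 89), so λ ≡ 49·47 ≡ 78.
  x = λ² - 0 - 0 = 6084 - 0 ≡ 32; y = λ·(0 - 32) - 18 ≡ 67. → (32, 67)

(32, 67)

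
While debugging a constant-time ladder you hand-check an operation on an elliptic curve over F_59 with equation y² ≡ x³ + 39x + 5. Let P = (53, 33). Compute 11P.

(20, 17)

Double-and-add on 11 = (1011)₂. Start with P = (53, 33) for the leading 1-bit.
double: tangent at (53, 33): λ = (3·53² + 39)/(2·33) ≡ 29/7. 7⁻¹ ≡ 17 (mod 59), so λ ≡ 29·17 ≡ 21.
  x = λ² - 53 - 53 = 441 - 106 ≡ 40; y = λ·(53 - 40) - 33 ≡ 4. → (40, 4)
double: tangent at (40, 4): λ = (3·40² + 39)/(2·4) ≡ 1/8. 8⁻¹ ≡ 37 (mod 59), so λ ≡ 1·37 ≡ 37.
  x = λ² - 40 - 40 = 1369 - 80 ≡ 50; y = λ·(40 - 50) - 4 ≡ 39. → (50, 39)
add P: (50, 39) + (53, 33). λ = (33 - 39)/(53 - 50) ≡ 53/3 mod 59. 3⁻¹ ≡ 20 (mod 59), so λ ≡ 57.
  x = λ² - 50 - 53 = 3249 - 103 ≡ 19; y = λ·(50 - 19) - 39 ≡ 17. → (19, 17)
double: tangent at (19, 17): λ = (3·19² + 39)/(2·17) ≡ 1/34. 34⁻¹ ≡ 33 (mod 59), so λ ≡ 1·33 ≡ 33.
  x = λ² - 19 - 19 = 1089 - 38 ≡ 48; y = λ·(19 - 48) - 17 ≡ 29. → (48, 29)
add P: (48, 29) + (53, 33). λ = (33 - 29)/(53 - 48) ≡ 4/5 mod 59. 5⁻¹ ≡ 12 (mod 59), so λ ≡ 48.
  x = λ² - 48 - 53 = 2304 - 101 ≡ 20; y = λ·(48 - 20) - 29 ≡ 17. → (20, 17)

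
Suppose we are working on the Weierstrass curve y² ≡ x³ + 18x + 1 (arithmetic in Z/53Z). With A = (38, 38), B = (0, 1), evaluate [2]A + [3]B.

O

First 2A:
Repeated addition: build up to 2A.
2A: tangent at (38, 38): λ = (3·38² + 18)/(2·38) ≡ 4/23. 23⁻¹ ≡ 30 (mod 53), so λ ≡ 4·30 ≡ 14.
  x = λ² - 38 - 38 = 196 - 76 ≡ 14; y = λ·(38 - 14) - 38 ≡ 33. → (14, 33)
2A = (14, 33).
Next 3B:
Repeated addition: build up to 3B.
2B: tangent at (0, 1): λ = (3·0² + 18)/(2·1) ≡ 18/2. 2⁻¹ ≡ 27 (mod 53), so λ ≡ 18·27 ≡ 9.
  x = λ² - 0 - 0 = 81 - 0 ≡ 28; y = λ·(0 - 28) - 1 ≡ 12. → (28, 12)
3B: (28, 12) + (0, 1). λ = (1 - 12)/(0 - 28) ≡ 42/25 mod 53. 25⁻¹ ≡ 17 (mod 53), so λ ≡ 25.
  x = λ² - 28 - 0 = 625 - 28 ≡ 14; y = λ·(28 - 14) - 12 ≡ 20. → (14, 20)
3B = (14, 20).
Finally 2A + 3B:
(14, 33) + (14, 20): same x and y₁ ≡ -y₂, so the sum is O.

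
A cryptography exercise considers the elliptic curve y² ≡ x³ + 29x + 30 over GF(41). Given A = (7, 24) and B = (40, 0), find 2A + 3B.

(30, 15)

First 2A:
Repeated addition: build up to 2A.
2A: tangent at (7, 24): λ = (3·7² + 29)/(2·24) ≡ 12/7. 7⁻¹ ≡ 6 (mod 41), so λ ≡ 12·6 ≡ 31.
  x = λ² - 7 - 7 = 961 - 14 ≡ 4; y = λ·(7 - 4) - 24 ≡ 28. → (4, 28)
2A = (4, 28).
Next 3B:
Repeated addition: build up to 3B.
2B: (40, 0) + (40, 0): same x and y₁ ≡ -y₂, so the sum is 𝒪.
3B: 𝒪 + (40, 0) = (40, 0) (identity).
3B = (40, 0).
Finally 2A + 3B:
(4, 28) + (40, 0). λ = (0 - 28)/(40 - 4) ≡ 13/36 mod 41. 36⁻¹ ≡ 8 (mod 41), so λ ≡ 22.
  x = λ² - 4 - 40 = 484 - 44 ≡ 30; y = λ·(4 - 30) - 28 ≡ 15. → (30, 15)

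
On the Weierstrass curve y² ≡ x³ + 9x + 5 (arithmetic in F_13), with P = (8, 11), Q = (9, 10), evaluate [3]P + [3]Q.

O

First 3P:
Repeated addition: build up to 3P.
2P: tangent at (8, 11): λ = (3·8² + 9)/(2·11) ≡ 6/9. 9⁻¹ ≡ 3 (mod 13), so λ ≡ 6·3 ≡ 5.
  x = λ² - 8 - 8 = 25 - 16 ≡ 9; y = λ·(8 - 9) - 11 ≡ 10. → (9, 10)
3P: (9, 10) + (8, 11). λ = (11 - 10)/(8 - 9) ≡ 1/12 mod 13. 12⁻¹ ≡ 12 (mod 13) since 12·12 = 144 ≡ 1, so λ ≡ 12.
  x = λ² - 9 - 8 = 144 - 17 ≡ 10; y = λ·(9 - 10) - 10 ≡ 4. → (10, 4)
3P = (10, 4).
Next 3Q:
Repeated addition: build up to 3Q.
2Q: tangent at (9, 10): λ = (3·9² + 9)/(2·10) ≡ 5/7. 7⁻¹ ≡ 2 (mod 13) since 7·2 = 14 ≡ 1, so λ ≡ 5·2 ≡ 10.
  x = λ² - 9 - 9 = 100 - 18 ≡ 4; y = λ·(9 - 4) - 10 ≡ 1. → (4, 1)
3Q: (4, 1) + (9, 10). λ = (10 - 1)/(9 - 4) ≡ 9/5 mod 13. 5⁻¹ ≡ 8 (mod 13), so λ ≡ 7.
  x = λ² - 4 - 9 = 49 - 13 ≡ 10; y = λ·(4 - 10) - 1 ≡ 9. → (10, 9)
3Q = (10, 9).
Finally 3P + 3Q:
(10, 4) + (10, 9): same x and y₁ ≡ -y₂, so the sum is O.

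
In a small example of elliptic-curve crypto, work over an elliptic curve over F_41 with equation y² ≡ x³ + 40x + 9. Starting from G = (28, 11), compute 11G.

Double-and-add on 11 = (1011)₂. Start with G = (28, 11) for the leading 1-bit.
double: tangent at (28, 11): λ = (3·28² + 40)/(2·11) ≡ 14/22. 22⁻¹ ≡ 28 (mod 41), so λ ≡ 14·28 ≡ 23.
  x = λ² - 28 - 28 = 529 - 56 ≡ 22; y = λ·(28 - 22) - 11 ≡ 4. → (22, 4)
double: tangent at (22, 4): λ = (3·22² + 40)/(2·4) ≡ 16/8. 8⁻¹ ≡ 36 (mod 41), so λ ≡ 16·36 ≡ 2.
  x = λ² - 22 - 22 = 4 - 44 ≡ 1; y = λ·(22 - 1) - 4 ≡ 38. → (1, 38)
add G: (1, 38) + (28, 11). λ = (11 - 38)/(28 - 1) ≡ 14/27 mod 41. 27⁻¹ ≡ 38 (mod 41), so λ ≡ 40.
  x = λ² - 1 - 28 = 1600 - 29 ≡ 13; y = λ·(1 - 13) - 38 ≡ 15. → (13, 15)
double: tangent at (13, 15): λ = (3·13² + 40)/(2·15) ≡ 14/30. 30⁻¹ ≡ 26 (mod 41) since 30·26 = 780 ≡ 1, so λ ≡ 14·26 ≡ 36.
  x = λ² - 13 - 13 = 1296 - 26 ≡ 40; y = λ·(13 - 40) - 15 ≡ 38. → (40, 38)
add G: (40, 38) + (28, 11). λ = (11 - 38)/(28 - 40) ≡ 14/29 mod 41. 29⁻¹ ≡ 17 (mod 41), so λ ≡ 33.
  x = λ² - 40 - 28 = 1089 - 68 ≡ 37; y = λ·(40 - 37) - 38 ≡ 20. → (37, 20)

(37, 20)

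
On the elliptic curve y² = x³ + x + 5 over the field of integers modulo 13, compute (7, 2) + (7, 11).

The two points share x = 7 and their y-coordinates satisfy 2 + 11 ≡ 0 (mod 13), so they are inverses. Their sum is the point at infinity.

O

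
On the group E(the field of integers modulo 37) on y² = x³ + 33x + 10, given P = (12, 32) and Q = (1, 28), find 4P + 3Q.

(31, 15)

First 4P:
Repeated addition: build up to 4P.
2P: tangent at (12, 32): λ = (3·12² + 33)/(2·32) ≡ 21/27. 27⁻¹ ≡ 11 (mod 37), so λ ≡ 21·11 ≡ 9.
  x = λ² - 12 - 12 = 81 - 24 ≡ 20; y = λ·(12 - 20) - 32 ≡ 7. → (20, 7)
3P: (20, 7) + (12, 32). λ = (32 - 7)/(12 - 20) ≡ 25/29 mod 37. 29⁻¹ ≡ 23 (mod 37) since 29·23 = 667 ≡ 1, so λ ≡ 20.
  x = λ² - 20 - 12 = 400 - 32 ≡ 35; y = λ·(20 - 35) - 7 ≡ 26. → (35, 26)
4P: (35, 26) + (12, 32). λ = (32 - 26)/(12 - 35) ≡ 6/14 mod 37. 14⁻¹ ≡ 8 (mod 37), so λ ≡ 11.
  x = λ² - 35 - 12 = 121 - 47 ≡ 0; y = λ·(35 - 0) - 26 ≡ 26. → (0, 26)
4P = (0, 26).
Next 3Q:
Repeated addition: build up to 3Q.
2Q: tangent at (1, 28): λ = (3·1² + 33)/(2·28) ≡ 36/19. 19⁻¹ ≡ 2 (mod 37), so λ ≡ 36·2 ≡ 35.
  x = λ² - 1 - 1 = 1225 - 2 ≡ 2; y = λ·(1 - 2) - 28 ≡ 11. → (2, 11)
3Q: (2, 11) + (1, 28). λ = (28 - 11)/(1 - 2) ≡ 17/36 mod 37. 36⁻¹ ≡ 36 (mod 37), so λ ≡ 20.
  x = λ² - 2 - 1 = 400 - 3 ≡ 27; y = λ·(2 - 27) - 11 ≡ 7. → (27, 7)
3Q = (27, 7).
Finally 4P + 3Q:
(0, 26) + (27, 7). λ = (7 - 26)/(27 - 0) ≡ 18/27 mod 37. 27⁻¹ ≡ 11 (mod 37) since 27·11 = 297 ≡ 1, so λ ≡ 13.
  x = λ² - 0 - 27 = 169 - 27 ≡ 31; y = λ·(0 - 31) - 26 ≡ 15. → (31, 15)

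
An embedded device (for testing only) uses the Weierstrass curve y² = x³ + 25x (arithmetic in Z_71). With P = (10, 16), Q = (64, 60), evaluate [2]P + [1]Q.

(2, 22)

First 2P:
Repeated addition: build up to 2P.
2P: tangent at (10, 16): λ = (3·10² + 25)/(2·16) ≡ 41/32. 32⁻¹ ≡ 20 (mod 71) since 32·20 = 640 ≡ 1, so λ ≡ 41·20 ≡ 39.
  x = λ² - 10 - 10 = 1521 - 20 ≡ 10; y = λ·(10 - 10) - 16 ≡ 55. → (10, 55)
2P = (10, 55).
Finally 2P + Q:
(10, 55) + (64, 60). λ = (60 - 55)/(64 - 10) ≡ 5/54 mod 71. 54⁻¹ ≡ 25 (mod 71), so λ ≡ 54.
  x = λ² - 10 - 64 = 2916 - 74 ≡ 2; y = λ·(10 - 2) - 55 ≡ 22. → (2, 22)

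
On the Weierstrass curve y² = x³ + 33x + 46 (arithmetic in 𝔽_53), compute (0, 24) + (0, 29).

O

The two points share x = 0 and their y-coordinates satisfy 24 + 29 ≡ 0 (mod 53), so they are inverses. Their sum is ∞.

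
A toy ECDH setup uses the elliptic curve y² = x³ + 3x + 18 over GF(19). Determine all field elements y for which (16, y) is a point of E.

1, 18

x³ + 3x + 18 = 4162 ≡ 1 (mod 19).
Square roots of 1 mod 19: 1 and 18 (since 1² = 1 ≡ 1).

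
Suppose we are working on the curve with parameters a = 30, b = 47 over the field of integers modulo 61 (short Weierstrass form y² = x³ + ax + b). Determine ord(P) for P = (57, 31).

9

2P: tangent at (57, 31): λ = (3·57² + 30)/(2·31) ≡ 17/1. 1⁻¹ ≡ 1 (mod 61), so λ ≡ 17·1 ≡ 17.
  x = λ² - 57 - 57 = 289 - 114 ≡ 53; y = λ·(57 - 53) - 31 ≡ 37. → (53, 37)
3P: (53, 37) + (57, 31). λ = (31 - 37)/(57 - 53) ≡ 55/4 mod 61. 4⁻¹ ≡ 46 (mod 61), so λ ≡ 29.
  x = λ² - 53 - 57 = 841 - 110 ≡ 60; y = λ·(53 - 60) - 37 ≡ 4. → (60, 4)
4P: (60, 4) + (57, 31). λ = (31 - 4)/(57 - 60) ≡ 27/58 mod 61. 58⁻¹ ≡ 20 (mod 61) since 58·20 = 1160 ≡ 1, so λ ≡ 52.
  x = λ² - 60 - 57 = 2704 - 117 ≡ 25; y = λ·(60 - 25) - 4 ≡ 47. → (25, 47)
5P: (25, 47) + (57, 31). λ = (31 - 47)/(57 - 25) ≡ 45/32 mod 61. 32⁻¹ ≡ 21 (mod 61) since 32·21 = 672 ≡ 1, so λ ≡ 30.
  x = λ² - 25 - 57 = 900 - 82 ≡ 25; y = λ·(25 - 25) - 47 ≡ 14. → (25, 14)
6P: (25, 14) + (57, 31). λ = (31 - 14)/(57 - 25) ≡ 17/32 mod 61. 32⁻¹ ≡ 21 (mod 61), so λ ≡ 52.
  x = λ² - 25 - 57 = 2704 - 82 ≡ 60; y = λ·(25 - 60) - 14 ≡ 57. → (60, 57)
7P: (60, 57) + (57, 31). λ = (31 - 57)/(57 - 60) ≡ 35/58 mod 61. 58⁻¹ ≡ 20 (mod 61), so λ ≡ 29.
  x = λ² - 60 - 57 = 841 - 117 ≡ 53; y = λ·(60 - 53) - 57 ≡ 24. → (53, 24)
8P: (53, 24) + (57, 31). λ = (31 - 24)/(57 - 53) ≡ 7/4 mod 61. 4⁻¹ ≡ 46 (mod 61) since 4·46 = 184 ≡ 1, so λ ≡ 17.
  x = λ² - 53 - 57 = 289 - 110 ≡ 57; y = λ·(53 - 57) - 24 ≡ 30. → (57, 30)
9P: (57, 30) + (57, 31): same x and y₁ ≡ -y₂, so the sum is the point at infinity.
9P = the point at infinity, so the order is 9.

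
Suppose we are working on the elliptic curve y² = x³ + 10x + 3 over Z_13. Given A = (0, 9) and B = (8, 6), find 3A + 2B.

(1, 12)

First 3A:
Repeated addition: build up to 3A.
2A: tangent at (0, 9): λ = (3·0² + 10)/(2·9) ≡ 10/5. 5⁻¹ ≡ 8 (mod 13), so λ ≡ 10·8 ≡ 2.
  x = λ² - 0 - 0 = 4 - 0 ≡ 4; y = λ·(0 - 4) - 9 ≡ 9. → (4, 9)
3A: (4, 9) + (0, 9). λ = (9 - 9)/(0 - 4) ≡ 0/9 mod 13. 9⁻¹ ≡ 3 (mod 13), so λ ≡ 0.
  x = λ² - 4 - 0 = 0 - 4 ≡ 9; y = λ·(4 - 9) - 9 ≡ 4. → (9, 4)
3A = (9, 4).
Next 2B:
Repeated addition: build up to 2B.
2B: tangent at (8, 6): λ = (3·8² + 10)/(2·6) ≡ 7/12. 12⁻¹ ≡ 12 (mod 13) since 12·12 = 144 ≡ 1, so λ ≡ 7·12 ≡ 6.
  x = λ² - 8 - 8 = 36 - 16 ≡ 7; y = λ·(8 - 7) - 6 ≡ 0. → (7, 0)
2B = (7, 0).
Finally 3A + 2B:
(9, 4) + (7, 0). λ = (0 - 4)/(7 - 9) ≡ 9/11 mod 13. 11⁻¹ ≡ 6 (mod 13), so λ ≡ 2.
  x = λ² - 9 - 7 = 4 - 16 ≡ 1; y = λ·(9 - 1) - 4 ≡ 12. → (1, 12)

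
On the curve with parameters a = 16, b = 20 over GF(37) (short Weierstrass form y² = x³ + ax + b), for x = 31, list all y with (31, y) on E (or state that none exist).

2, 35

x³ + 16x + 20 = 30307 ≡ 4 (mod 37).
Square roots of 4 mod 37: 2 and 35 (since 2² = 4 ≡ 4).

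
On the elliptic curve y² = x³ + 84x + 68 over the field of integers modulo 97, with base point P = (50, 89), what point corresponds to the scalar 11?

Repeated addition: build up to 11P.
2P: tangent at (50, 89): λ = (3·50² + 84)/(2·89) ≡ 18/81. 81⁻¹ ≡ 6 (mod 97), so λ ≡ 18·6 ≡ 11.
  x = λ² - 50 - 50 = 121 - 100 ≡ 21; y = λ·(50 - 21) - 89 ≡ 36. → (21, 36)
3P: (21, 36) + (50, 89). λ = (89 - 36)/(50 - 21) ≡ 53/29 mod 97. 29⁻¹ ≡ 87 (mod 97) since 29·87 = 2523 ≡ 1, so λ ≡ 52.
  x = λ² - 21 - 50 = 2704 - 71 ≡ 14; y = λ·(21 - 14) - 36 ≡ 37. → (14, 37)
4P: (14, 37) + (50, 89). λ = (89 - 37)/(50 - 14) ≡ 52/36 mod 97. 36⁻¹ ≡ 62 (mod 97), so λ ≡ 23.
  x = λ² - 14 - 50 = 529 - 64 ≡ 77; y = λ·(14 - 77) - 37 ≡ 66. → (77, 66)
5P: (77, 66) + (50, 89). λ = (89 - 66)/(50 - 77) ≡ 23/70 mod 97. 70⁻¹ ≡ 79 (mod 97), so λ ≡ 71.
  x = λ² - 77 - 50 = 5041 - 127 ≡ 64; y = λ·(77 - 64) - 66 ≡ 81. → (64, 81)
6P: (64, 81) + (50, 89). λ = (89 - 81)/(50 - 64) ≡ 8/83 mod 97. 83⁻¹ ≡ 90 (mod 97), so λ ≡ 41.
  x = λ² - 64 - 50 = 1681 - 114 ≡ 15; y = λ·(64 - 15) - 81 ≡ 85. → (15, 85)
7P: (15, 85) + (50, 89). λ = (89 - 85)/(50 - 15) ≡ 4/35 mod 97. 35⁻¹ ≡ 61 (mod 97), so λ ≡ 50.
  x = λ² - 15 - 50 = 2500 - 65 ≡ 10; y = λ·(15 - 10) - 85 ≡ 68. → (10, 68)
8P: (10, 68) + (50, 89). λ = (89 - 68)/(50 - 10) ≡ 21/40 mod 97. 40⁻¹ ≡ 17 (mod 97), so λ ≡ 66.
  x = λ² - 10 - 50 = 4356 - 60 ≡ 28; y = λ·(10 - 28) - 68 ≡ 5. → (28, 5)
9P: (28, 5) + (50, 89). λ = (89 - 5)/(50 - 28) ≡ 84/22 mod 97. 22⁻¹ ≡ 75 (mod 97) since 22·75 = 1650 ≡ 1, so λ ≡ 92.
  x = λ² - 28 - 50 = 8464 - 78 ≡ 44; y = λ·(28 - 44) - 5 ≡ 75. → (44, 75)
10P: (44, 75) + (50, 89). λ = (89 - 75)/(50 - 44) ≡ 14/6 mod 97. 6⁻¹ ≡ 81 (mod 97), so λ ≡ 67.
  x = λ² - 44 - 50 = 4489 - 94 ≡ 30; y = λ·(44 - 30) - 75 ≡ 87. → (30, 87)
11P: (30, 87) + (50, 89). λ = (89 - 87)/(50 - 30) ≡ 2/20 mod 97. 20⁻¹ ≡ 34 (mod 97) since 20·34 = 680 ≡ 1, so λ ≡ 68.
  x = λ² - 30 - 50 = 4624 - 80 ≡ 82; y = λ·(30 - 82) - 87 ≡ 63. → (82, 63)

(82, 63)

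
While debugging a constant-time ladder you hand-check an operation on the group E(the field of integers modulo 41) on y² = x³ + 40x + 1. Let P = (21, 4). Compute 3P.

Repeated addition: build up to 3P.
2P: tangent at (21, 4): λ = (3·21² + 40)/(2·4) ≡ 10/8. 8⁻¹ ≡ 36 (mod 41), so λ ≡ 10·36 ≡ 32.
  x = λ² - 21 - 21 = 1024 - 42 ≡ 39; y = λ·(21 - 39) - 4 ≡ 35. → (39, 35)
3P: (39, 35) + (21, 4). λ = (4 - 35)/(21 - 39) ≡ 10/23 mod 41. 23⁻¹ ≡ 25 (mod 41) since 23·25 = 575 ≡ 1, so λ ≡ 4.
  x = λ² - 39 - 21 = 16 - 60 ≡ 38; y = λ·(39 - 38) - 35 ≡ 10. → (38, 10)

(38, 10)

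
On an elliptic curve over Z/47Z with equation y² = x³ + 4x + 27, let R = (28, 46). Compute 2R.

(0, 11)

tangent at (28, 46): λ = (3·28² + 4)/(2·46) ≡ 6/45. 45⁻¹ ≡ 23 (mod 47), so λ ≡ 6·23 ≡ 44.
  x = λ² - 28 - 28 = 1936 - 56 ≡ 0; y = λ·(28 - 0) - 46 ≡ 11. → (0, 11)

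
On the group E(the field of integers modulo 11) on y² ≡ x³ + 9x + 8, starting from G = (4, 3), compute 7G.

(6, 5)

Double-and-add on 7 = (111)₂. Start with G = (4, 3) for the leading 1-bit.
double: tangent at (4, 3): λ = (3·4² + 9)/(2·3) ≡ 2/6. 6⁻¹ ≡ 2 (mod 11), so λ ≡ 2·2 ≡ 4.
  x = λ² - 4 - 4 = 16 - 8 ≡ 8; y = λ·(4 - 8) - 3 ≡ 3. → (8, 3)
add G: (8, 3) + (4, 3). λ = (3 - 3)/(4 - 8) ≡ 0/7 mod 11. 7⁻¹ ≡ 8 (mod 11) since 7·8 = 56 ≡ 1, so λ ≡ 0.
  x = λ² - 8 - 4 = 0 - 12 ≡ 10; y = λ·(8 - 10) - 3 ≡ 8. → (10, 8)
double: tangent at (10, 8): λ = (3·10² + 9)/(2·8) ≡ 1/5. 5⁻¹ ≡ 9 (mod 11), so λ ≡ 1·9 ≡ 9.
  x = λ² - 10 - 10 = 81 - 20 ≡ 6; y = λ·(10 - 6) - 8 ≡ 6. → (6, 6)
add G: (6, 6) + (4, 3). λ = (3 - 6)/(4 - 6) ≡ 8/9 mod 11. 9⁻¹ ≡ 5 (mod 11) since 9·5 = 45 ≡ 1, so λ ≡ 7.
  x = λ² - 6 - 4 = 49 - 10 ≡ 6; y = λ·(6 - 6) - 6 ≡ 5. → (6, 5)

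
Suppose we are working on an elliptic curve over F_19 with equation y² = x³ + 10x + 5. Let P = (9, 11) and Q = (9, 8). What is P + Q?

O

The two points share x = 9 and their y-coordinates satisfy 11 + 8 ≡ 0 (mod 19), so they are inverses. Their sum is the point at infinity.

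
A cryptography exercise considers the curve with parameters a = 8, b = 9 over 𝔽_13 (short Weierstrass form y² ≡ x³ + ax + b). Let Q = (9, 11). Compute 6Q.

O

Double-and-add on 6 = (110)₂. Start with Q = (9, 11) for the leading 1-bit.
double: tangent at (9, 11): λ = (3·9² + 8)/(2·11) ≡ 4/9. 9⁻¹ ≡ 3 (mod 13), so λ ≡ 4·3 ≡ 12.
  x = λ² - 9 - 9 = 144 - 18 ≡ 9; y = λ·(9 - 9) - 11 ≡ 2. → (9, 2)
add Q: (9, 2) + (9, 11): same x and y₁ ≡ -y₂, so the sum is ∞.
double: ∞ + ∞ = ∞ (identity).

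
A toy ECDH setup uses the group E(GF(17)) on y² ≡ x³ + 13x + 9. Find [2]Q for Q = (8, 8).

tangent at (8, 8): λ = (3·8² + 13)/(2·8) ≡ 1/16. 16⁻¹ ≡ 16 (mod 17), so λ ≡ 1·16 ≡ 16.
  x = λ² - 8 - 8 = 256 - 16 ≡ 2; y = λ·(8 - 2) - 8 ≡ 3. → (2, 3)

(2, 3)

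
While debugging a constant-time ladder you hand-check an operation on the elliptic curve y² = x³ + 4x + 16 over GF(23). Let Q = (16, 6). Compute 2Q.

(0, 19)

tangent at (16, 6): λ = (3·16² + 4)/(2·6) ≡ 13/12. 12⁻¹ ≡ 2 (mod 23) since 12·2 = 24 ≡ 1, so λ ≡ 13·2 ≡ 3.
  x = λ² - 16 - 16 = 9 - 32 ≡ 0; y = λ·(16 - 0) - 6 ≡ 19. → (0, 19)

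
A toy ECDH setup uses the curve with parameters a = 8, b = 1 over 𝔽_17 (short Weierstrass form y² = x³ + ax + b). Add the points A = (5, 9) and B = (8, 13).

(2, 12)

(5, 9) + (8, 13). λ = (13 - 9)/(8 - 5) ≡ 4/3 mod 17. 3⁻¹ ≡ 6 (mod 17), so λ ≡ 7.
  x = λ² - 5 - 8 = 49 - 13 ≡ 2; y = λ·(5 - 2) - 9 ≡ 12. → (2, 12)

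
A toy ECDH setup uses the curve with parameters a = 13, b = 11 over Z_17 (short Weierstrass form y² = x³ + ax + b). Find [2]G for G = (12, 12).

(14, 9)

tangent at (12, 12): λ = (3·12² + 13)/(2·12) ≡ 3/7. 7⁻¹ ≡ 5 (mod 17), so λ ≡ 3·5 ≡ 15.
  x = λ² - 12 - 12 = 225 - 24 ≡ 14; y = λ·(12 - 14) - 12 ≡ 9. → (14, 9)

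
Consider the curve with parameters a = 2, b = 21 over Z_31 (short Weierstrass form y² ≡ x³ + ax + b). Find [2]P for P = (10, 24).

tangent at (10, 24): λ = (3·10² + 2)/(2·24) ≡ 23/17. 17⁻¹ ≡ 11 (mod 31) since 17·11 = 187 ≡ 1, so λ ≡ 23·11 ≡ 5.
  x = λ² - 10 - 10 = 25 - 20 ≡ 5; y = λ·(10 - 5) - 24 ≡ 1. → (5, 1)

(5, 1)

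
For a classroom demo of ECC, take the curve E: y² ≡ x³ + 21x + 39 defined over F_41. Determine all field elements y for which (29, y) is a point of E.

x³ + 21x + 39 = 25037 ≡ 27 (mod 41).
27 is a non-residue mod 41; no y exists.

none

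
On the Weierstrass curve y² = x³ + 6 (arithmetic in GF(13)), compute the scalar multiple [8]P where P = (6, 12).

(6, 12)

Double-and-add on 8 = (1000)₂. Start with P = (6, 12) for the leading 1-bit.
double: tangent at (6, 12): λ = (3·6² + 0)/(2·12) ≡ 4/11. 11⁻¹ ≡ 6 (mod 13) since 11·6 = 66 ≡ 1, so λ ≡ 4·6 ≡ 11.
  x = λ² - 6 - 6 = 121 - 12 ≡ 5; y = λ·(6 - 5) - 12 ≡ 12. → (5, 12)
double: tangent at (5, 12): λ = (3·5² + 0)/(2·12) ≡ 10/11. 11⁻¹ ≡ 6 (mod 13), so λ ≡ 10·6 ≡ 8.
  x = λ² - 5 - 5 = 64 - 10 ≡ 2; y = λ·(5 - 2) - 12 ≡ 12. → (2, 12)
double: tangent at (2, 12): λ = (3·2² + 0)/(2·12) ≡ 12/11. 11⁻¹ ≡ 6 (mod 13) since 11·6 = 66 ≡ 1, so λ ≡ 12·6 ≡ 7.
  x = λ² - 2 - 2 = 49 - 4 ≡ 6; y = λ·(2 - 6) - 12 ≡ 12. → (6, 12)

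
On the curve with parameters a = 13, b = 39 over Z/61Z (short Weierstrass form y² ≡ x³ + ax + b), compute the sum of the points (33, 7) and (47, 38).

(33, 7) + (47, 38). λ = (38 - 7)/(47 - 33) ≡ 31/14 mod 61. 14⁻¹ ≡ 48 (mod 61) since 14·48 = 672 ≡ 1, so λ ≡ 24.
  x = λ² - 33 - 47 = 576 - 80 ≡ 8; y = λ·(33 - 8) - 7 ≡ 44. → (8, 44)

(8, 44)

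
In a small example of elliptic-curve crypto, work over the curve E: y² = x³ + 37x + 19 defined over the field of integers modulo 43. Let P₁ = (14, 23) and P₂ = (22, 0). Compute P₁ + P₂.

(14, 23) + (22, 0). λ = (0 - 23)/(22 - 14) ≡ 20/8 mod 43. 8⁻¹ ≡ 27 (mod 43), so λ ≡ 24.
  x = λ² - 14 - 22 = 576 - 36 ≡ 24; y = λ·(14 - 24) - 23 ≡ 38. → (24, 38)

(24, 38)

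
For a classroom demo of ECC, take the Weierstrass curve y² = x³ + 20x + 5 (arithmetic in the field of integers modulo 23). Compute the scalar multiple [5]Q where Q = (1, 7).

Repeated addition: build up to 5Q.
2Q: tangent at (1, 7): λ = (3·1² + 20)/(2·7) ≡ 0/14. 14⁻¹ ≡ 5 (mod 23) since 14·5 = 70 ≡ 1, so λ ≡ 0·5 ≡ 0.
  x = λ² - 1 - 1 = 0 - 2 ≡ 21; y = λ·(1 - 21) - 7 ≡ 16. → (21, 16)
3Q: (21, 16) + (1, 7). λ = (7 - 16)/(1 - 21) ≡ 14/3 mod 23. 3⁻¹ ≡ 8 (mod 23) since 3·8 = 24 ≡ 1, so λ ≡ 20.
  x = λ² - 21 - 1 = 400 - 22 ≡ 10; y = λ·(21 - 10) - 16 ≡ 20. → (10, 20)
4Q: (10, 20) + (1, 7). λ = (7 - 20)/(1 - 10) ≡ 10/14 mod 23. 14⁻¹ ≡ 5 (mod 23), so λ ≡ 4.
  x = λ² - 10 - 1 = 16 - 11 ≡ 5; y = λ·(10 - 5) - 20 ≡ 0. → (5, 0)
5Q: (5, 0) + (1, 7). λ = (7 - 0)/(1 - 5) ≡ 7/19 mod 23. 19⁻¹ ≡ 17 (mod 23) since 19·17 = 323 ≡ 1, so λ ≡ 4.
  x = λ² - 5 - 1 = 16 - 6 ≡ 10; y = λ·(5 - 10) - 0 ≡ 3. → (10, 3)

(10, 3)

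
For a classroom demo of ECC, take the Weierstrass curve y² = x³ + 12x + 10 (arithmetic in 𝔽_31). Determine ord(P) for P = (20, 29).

8

2P: tangent at (20, 29): λ = (3·20² + 12)/(2·29) ≡ 3/27. 27⁻¹ ≡ 23 (mod 31), so λ ≡ 3·23 ≡ 7.
  x = λ² - 20 - 20 = 49 - 40 ≡ 9; y = λ·(20 - 9) - 29 ≡ 17. → (9, 17)
3P: (9, 17) + (20, 29). λ = (29 - 17)/(20 - 9) ≡ 12/11 mod 31. 11⁻¹ ≡ 17 (mod 31), so λ ≡ 18.
  x = λ² - 9 - 20 = 324 - 29 ≡ 16; y = λ·(9 - 16) - 17 ≡ 12. → (16, 12)
4P: (16, 12) + (20, 29). λ = (29 - 12)/(20 - 16) ≡ 17/4 mod 31. 4⁻¹ ≡ 8 (mod 31), so λ ≡ 12.
  x = λ² - 16 - 20 = 144 - 36 ≡ 15; y = λ·(16 - 15) - 12 ≡ 0. → (15, 0)
5P: (15, 0) + (20, 29). λ = (29 - 0)/(20 - 15) ≡ 29/5 mod 31. 5⁻¹ ≡ 25 (mod 31), so λ ≡ 12.
  x = λ² - 15 - 20 = 144 - 35 ≡ 16; y = λ·(15 - 16) - 0 ≡ 19. → (16, 19)
6P: (16, 19) + (20, 29). λ = (29 - 19)/(20 - 16) ≡ 10/4 mod 31. 4⁻¹ ≡ 8 (mod 31), so λ ≡ 18.
  x = λ² - 16 - 20 = 324 - 36 ≡ 9; y = λ·(16 - 9) - 19 ≡ 14. → (9, 14)
7P: (9, 14) + (20, 29). λ = (29 - 14)/(20 - 9) ≡ 15/11 mod 31. 11⁻¹ ≡ 17 (mod 31), so λ ≡ 7.
  x = λ² - 9 - 20 = 49 - 29 ≡ 20; y = λ·(9 - 20) - 14 ≡ 2. → (20, 2)
8P: (20, 2) + (20, 29): same x and y₁ ≡ -y₂, so the sum is O.
8P = O, so the order is 8.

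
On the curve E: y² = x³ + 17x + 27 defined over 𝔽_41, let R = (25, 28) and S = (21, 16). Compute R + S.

(4, 35)

(25, 28) + (21, 16). λ = (16 - 28)/(21 - 25) ≡ 29/37 mod 41. 37⁻¹ ≡ 10 (mod 41), so λ ≡ 3.
  x = λ² - 25 - 21 = 9 - 46 ≡ 4; y = λ·(25 - 4) - 28 ≡ 35. → (4, 35)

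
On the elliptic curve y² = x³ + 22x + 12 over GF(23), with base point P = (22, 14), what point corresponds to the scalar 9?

(12, 7)

Repeated addition: build up to 9P.
2P: tangent at (22, 14): λ = (3·22² + 22)/(2·14) ≡ 2/5. 5⁻¹ ≡ 14 (mod 23) since 5·14 = 70 ≡ 1, so λ ≡ 2·14 ≡ 5.
  x = λ² - 22 - 22 = 25 - 44 ≡ 4; y = λ·(22 - 4) - 14 ≡ 7. → (4, 7)
3P: (4, 7) + (22, 14). λ = (14 - 7)/(22 - 4) ≡ 7/18 mod 23. 18⁻¹ ≡ 9 (mod 23), so λ ≡ 17.
  x = λ² - 4 - 22 = 289 - 26 ≡ 10; y = λ·(4 - 10) - 7 ≡ 6. → (10, 6)
4P: (10, 6) + (22, 14). λ = (14 - 6)/(22 - 10) ≡ 8/12 mod 23. 12⁻¹ ≡ 2 (mod 23), so λ ≡ 16.
  x = λ² - 10 - 22 = 256 - 32 ≡ 17; y = λ·(10 - 17) - 6 ≡ 20. → (17, 20)
5P: (17, 20) + (22, 14). λ = (14 - 20)/(22 - 17) ≡ 17/5 mod 23. 5⁻¹ ≡ 14 (mod 23), so λ ≡ 8.
  x = λ² - 17 - 22 = 64 - 39 ≡ 2; y = λ·(17 - 2) - 20 ≡ 8. → (2, 8)
6P: (2, 8) + (22, 14). λ = (14 - 8)/(22 - 2) ≡ 6/20 mod 23. 20⁻¹ ≡ 15 (mod 23) since 20·15 = 300 ≡ 1, so λ ≡ 21.
  x = λ² - 2 - 22 = 441 - 24 ≡ 3; y = λ·(2 - 3) - 8 ≡ 17. → (3, 17)
7P: (3, 17) + (22, 14). λ = (14 - 17)/(22 - 3) ≡ 20/19 mod 23. 19⁻¹ ≡ 17 (mod 23), so λ ≡ 18.
  x = λ² - 3 - 22 = 324 - 25 ≡ 0; y = λ·(3 - 0) - 17 ≡ 14. → (0, 14)
8P: (0, 14) + (22, 14). λ = (14 - 14)/(22 - 0) ≡ 0/22 mod 23. 22⁻¹ ≡ 22 (mod 23), so λ ≡ 0.
  x = λ² - 0 - 22 = 0 - 22 ≡ 1; y = λ·(0 - 1) - 14 ≡ 9. → (1, 9)
9P: (1, 9) + (22, 14). λ = (14 - 9)/(22 - 1) ≡ 5/21 mod 23. 21⁻¹ ≡ 11 (mod 23) since 21·11 = 231 ≡ 1, so λ ≡ 9.
  x = λ² - 1 - 22 = 81 - 23 ≡ 12; y = λ·(1 - 12) - 9 ≡ 7. → (12, 7)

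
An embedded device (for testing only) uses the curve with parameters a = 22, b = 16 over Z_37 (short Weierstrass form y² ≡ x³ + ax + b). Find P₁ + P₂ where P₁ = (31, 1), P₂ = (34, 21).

(0, 33)

(31, 1) + (34, 21). λ = (21 - 1)/(34 - 31) ≡ 20/3 mod 37. 3⁻¹ ≡ 25 (mod 37), so λ ≡ 19.
  x = λ² - 31 - 34 = 361 - 65 ≡ 0; y = λ·(31 - 0) - 1 ≡ 33. → (0, 33)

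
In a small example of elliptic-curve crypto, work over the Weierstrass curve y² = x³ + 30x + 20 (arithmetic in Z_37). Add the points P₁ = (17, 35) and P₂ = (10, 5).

(17, 35) + (10, 5). λ = (5 - 35)/(10 - 17) ≡ 7/30 mod 37. 30⁻¹ ≡ 21 (mod 37) since 30·21 = 630 ≡ 1, so λ ≡ 36.
  x = λ² - 17 - 10 = 1296 - 27 ≡ 11; y = λ·(17 - 11) - 35 ≡ 33. → (11, 33)

(11, 33)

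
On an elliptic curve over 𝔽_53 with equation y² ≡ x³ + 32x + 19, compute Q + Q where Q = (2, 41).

tangent at (2, 41): λ = (3·2² + 32)/(2·41) ≡ 44/29. 29⁻¹ ≡ 11 (mod 53), so λ ≡ 44·11 ≡ 7.
  x = λ² - 2 - 2 = 49 - 4 ≡ 45; y = λ·(2 - 45) - 41 ≡ 29. → (45, 29)

(45, 29)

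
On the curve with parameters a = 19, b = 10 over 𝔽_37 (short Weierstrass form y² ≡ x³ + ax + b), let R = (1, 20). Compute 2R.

tangent at (1, 20): λ = (3·1² + 19)/(2·20) ≡ 22/3. 3⁻¹ ≡ 25 (mod 37), so λ ≡ 22·25 ≡ 32.
  x = λ² - 1 - 1 = 1024 - 2 ≡ 23; y = λ·(1 - 23) - 20 ≡ 16. → (23, 16)

(23, 16)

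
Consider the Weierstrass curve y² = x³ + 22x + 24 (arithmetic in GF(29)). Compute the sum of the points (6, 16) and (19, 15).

(27, 28)

(6, 16) + (19, 15). λ = (15 - 16)/(19 - 6) ≡ 28/13 mod 29. 13⁻¹ ≡ 9 (mod 29) since 13·9 = 117 ≡ 1, so λ ≡ 20.
  x = λ² - 6 - 19 = 400 - 25 ≡ 27; y = λ·(6 - 27) - 16 ≡ 28. → (27, 28)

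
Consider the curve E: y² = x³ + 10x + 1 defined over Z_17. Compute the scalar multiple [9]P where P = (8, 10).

(12, 9)

Repeated addition: build up to 9P.
2P: tangent at (8, 10): λ = (3·8² + 10)/(2·10) ≡ 15/3. 3⁻¹ ≡ 6 (mod 17), so λ ≡ 15·6 ≡ 5.
  x = λ² - 8 - 8 = 25 - 16 ≡ 9; y = λ·(8 - 9) - 10 ≡ 2. → (9, 2)
3P: (9, 2) + (8, 10). λ = (10 - 2)/(8 - 9) ≡ 8/16 mod 17. 16⁻¹ ≡ 16 (mod 17), so λ ≡ 9.
  x = λ² - 9 - 8 = 81 - 17 ≡ 13; y = λ·(9 - 13) - 2 ≡ 13. → (13, 13)
4P: (13, 13) + (8, 10). λ = (10 - 13)/(8 - 13) ≡ 14/12 mod 17. 12⁻¹ ≡ 10 (mod 17), so λ ≡ 4.
  x = λ² - 13 - 8 = 16 - 21 ≡ 12; y = λ·(13 - 12) - 13 ≡ 8. → (12, 8)
5P: (12, 8) + (8, 10). λ = (10 - 8)/(8 - 12) ≡ 2/13 mod 17. 13⁻¹ ≡ 4 (mod 17), so λ ≡ 8.
  x = λ² - 12 - 8 = 64 - 20 ≡ 10; y = λ·(12 - 10) - 8 ≡ 8. → (10, 8)
6P: (10, 8) + (8, 10). λ = (10 - 8)/(8 - 10) ≡ 2/15 mod 17. 15⁻¹ ≡ 8 (mod 17) since 15·8 = 120 ≡ 1, so λ ≡ 16.
  x = λ² - 10 - 8 = 256 - 18 ≡ 0; y = λ·(10 - 0) - 8 ≡ 16. → (0, 16)
7P: (0, 16) + (8, 10). λ = (10 - 16)/(8 - 0) ≡ 11/8 mod 17. 8⁻¹ ≡ 15 (mod 17) since 8·15 = 120 ≡ 1, so λ ≡ 12.
  x = λ² - 0 - 8 = 144 - 8 ≡ 0; y = λ·(0 - 0) - 16 ≡ 1. → (0, 1)
8P: (0, 1) + (8, 10). λ = (10 - 1)/(8 - 0) ≡ 9/8 mod 17. 8⁻¹ ≡ 15 (mod 17), so λ ≡ 16.
  x = λ² - 0 - 8 = 256 - 8 ≡ 10; y = λ·(0 - 10) - 1 ≡ 9. → (10, 9)
9P: (10, 9) + (8, 10). λ = (10 - 9)/(8 - 10) ≡ 1/15 mod 17. 15⁻¹ ≡ 8 (mod 17), so λ ≡ 8.
  x = λ² - 10 - 8 = 64 - 18 ≡ 12; y = λ·(10 - 12) - 9 ≡ 9. → (12, 9)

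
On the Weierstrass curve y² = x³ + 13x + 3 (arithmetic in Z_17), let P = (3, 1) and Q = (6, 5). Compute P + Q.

(6, 12)

(3, 1) + (6, 5). λ = (5 - 1)/(6 - 3) ≡ 4/3 mod 17. 3⁻¹ ≡ 6 (mod 17), so λ ≡ 7.
  x = λ² - 3 - 6 = 49 - 9 ≡ 6; y = λ·(3 - 6) - 1 ≡ 12. → (6, 12)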